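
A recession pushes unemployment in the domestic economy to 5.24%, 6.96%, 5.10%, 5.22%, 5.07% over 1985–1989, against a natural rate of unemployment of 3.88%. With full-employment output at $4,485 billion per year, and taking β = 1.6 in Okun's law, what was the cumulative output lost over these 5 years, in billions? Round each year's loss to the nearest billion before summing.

Year 1985: gap = -1.6 × (5.24 - 3.88) = -2.176%, loss ≈ 4485 × 2.176/100 ≈ 98.
Year 1986: gap = -1.6 × (6.96 - 3.88) = -4.928%, loss ≈ 4485 × 4.928/100 ≈ 221.
Year 1987: gap = -1.6 × (5.1 - 3.88) = -1.952%, loss ≈ 4485 × 1.952/100 ≈ 88.
Year 1988: gap = -1.6 × (5.22 - 3.88) = -2.144%, loss ≈ 4485 × 2.144/100 ≈ 96.
Year 1989: gap = -1.6 × (5.07 - 3.88) = -1.904%, loss ≈ 4485 × 1.904/100 ≈ 85.
Total lost output = 98 + 221 + 88 + 96 + 85 = 588 billion.

$588 billion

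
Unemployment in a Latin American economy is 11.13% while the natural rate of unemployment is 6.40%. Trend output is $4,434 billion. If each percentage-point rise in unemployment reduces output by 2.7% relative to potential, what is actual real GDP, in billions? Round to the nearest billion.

Unemployment gap = 11.13 - 6.4 = 4.73 points, so the output gap is -2.7 × 4.73 = -12.771%.
Actual GDP = 4434 × (1 - 12.771/100) = 4434 × 0.87229 ≈ 3868 billion.

$3,868 billion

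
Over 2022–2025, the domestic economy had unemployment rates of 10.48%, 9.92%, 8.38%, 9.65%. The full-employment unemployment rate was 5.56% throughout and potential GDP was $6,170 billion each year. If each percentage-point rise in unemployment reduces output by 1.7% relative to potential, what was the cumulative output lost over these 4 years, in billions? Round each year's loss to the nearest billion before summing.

Year 2022: gap = -1.7 × (10.48 - 5.56) = -8.364%, loss ≈ 6170 × 8.364/100 ≈ 516.
Year 2023: gap = -1.7 × (9.92 - 5.56) = -7.412%, loss ≈ 6170 × 7.412/100 ≈ 457.
Year 2024: gap = -1.7 × (8.38 - 5.56) = -4.794%, loss ≈ 6170 × 4.794/100 ≈ 296.
Year 2025: gap = -1.7 × (9.65 - 5.56) = -6.953%, loss ≈ 6170 × 6.953/100 ≈ 429.
Total lost output = 516 + 457 + 296 + 429 = 1698 billion.

$1,698 billion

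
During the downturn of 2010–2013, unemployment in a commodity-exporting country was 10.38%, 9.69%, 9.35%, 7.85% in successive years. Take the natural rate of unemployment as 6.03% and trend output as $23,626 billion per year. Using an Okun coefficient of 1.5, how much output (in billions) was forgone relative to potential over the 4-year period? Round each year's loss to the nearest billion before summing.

Year 2010: gap = -1.5 × (10.38 - 6.03) = -6.525%, loss ≈ 23626 × 6.525/100 ≈ 1542.
Year 2011: gap = -1.5 × (9.69 - 6.03) = -5.49%, loss ≈ 23626 × 5.49/100 ≈ 1297.
Year 2012: gap = -1.5 × (9.35 - 6.03) = -4.98%, loss ≈ 23626 × 4.98/100 ≈ 1177.
Year 2013: gap = -1.5 × (7.85 - 6.03) = -2.73%, loss ≈ 23626 × 2.73/100 ≈ 645.
Total lost output = 1542 + 1297 + 1177 + 645 = 4661 billion.

$4,661 billion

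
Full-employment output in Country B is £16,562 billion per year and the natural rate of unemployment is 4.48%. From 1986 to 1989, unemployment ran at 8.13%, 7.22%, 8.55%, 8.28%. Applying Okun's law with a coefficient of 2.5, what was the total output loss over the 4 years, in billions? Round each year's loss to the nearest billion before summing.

£5,903 billion

Year 1986: gap = -2.5 × (8.13 - 4.48) = -9.125%, loss ≈ 16562 × 9.125/100 ≈ 1511.
Year 1987: gap = -2.5 × (7.22 - 4.48) = -6.85%, loss ≈ 16562 × 6.85/100 ≈ 1134.
Year 1988: gap = -2.5 × (8.55 - 4.48) = -10.175%, loss ≈ 16562 × 10.175/100 ≈ 1685.
Year 1989: gap = -2.5 × (8.28 - 4.48) = -9.5%, loss ≈ 16562 × 9.5/100 ≈ 1573.
Total lost output = 1511 + 1134 + 1685 + 1573 = 5903 billion.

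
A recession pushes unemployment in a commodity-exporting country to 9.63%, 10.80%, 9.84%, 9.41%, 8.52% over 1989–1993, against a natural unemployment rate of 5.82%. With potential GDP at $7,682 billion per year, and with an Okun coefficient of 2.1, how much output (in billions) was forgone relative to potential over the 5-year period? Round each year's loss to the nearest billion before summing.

Year 1989: gap = -2.1 × (9.63 - 5.82) = -8.001%, loss ≈ 7682 × 8.001/100 ≈ 615.
Year 1990: gap = -2.1 × (10.8 - 5.82) = -10.458%, loss ≈ 7682 × 10.458/100 ≈ 803.
Year 1991: gap = -2.1 × (9.84 - 5.82) = -8.442%, loss ≈ 7682 × 8.442/100 ≈ 649.
Year 1992: gap = -2.1 × (9.41 - 5.82) = -7.539%, loss ≈ 7682 × 7.539/100 ≈ 579.
Year 1993: gap = -2.1 × (8.52 - 5.82) = -5.67%, loss ≈ 7682 × 5.67/100 ≈ 436.
Total lost output = 615 + 803 + 649 + 579 + 436 = 3082 billion.

$3,082 billion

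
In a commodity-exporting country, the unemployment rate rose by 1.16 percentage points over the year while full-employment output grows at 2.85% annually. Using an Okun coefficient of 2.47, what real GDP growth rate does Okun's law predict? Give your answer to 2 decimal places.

Growth-rate Okun's law: g_Y = g_Y* - β × Δu.
g_Y = 2.85 - 2.47 × (1.16) = 2.85 - 2.8652 = -0.0152%, i.e. -0.02% to 2 d.p.

-0.02%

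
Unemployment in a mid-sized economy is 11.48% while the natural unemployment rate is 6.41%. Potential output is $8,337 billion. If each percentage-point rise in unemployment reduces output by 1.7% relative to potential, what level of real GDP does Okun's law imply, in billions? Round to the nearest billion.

$7,618 billion

Unemployment gap = 11.48 - 6.41 = 5.07 points, so the output gap is -1.7 × 5.07 = -8.619%.
Actual GDP = 8337 × (1 - 8.619/100) = 8337 × 0.91381 ≈ 7618 billion.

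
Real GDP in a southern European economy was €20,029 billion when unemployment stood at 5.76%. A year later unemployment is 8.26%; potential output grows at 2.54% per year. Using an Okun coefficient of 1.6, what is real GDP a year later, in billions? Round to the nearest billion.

€19,737 billion

Δu = 8.26 - 5.76 = 2.5 points.
Okun's law (growth form): g_Y = g_Y* - β × Δu = 2.54 - 1.6 × (2.50) = 2.54 - 4 = -1.46%.
Real GDP in the next year = 20029 × (1 - 1.46/100) = 20029 × 0.9854 ≈ 19737 billion.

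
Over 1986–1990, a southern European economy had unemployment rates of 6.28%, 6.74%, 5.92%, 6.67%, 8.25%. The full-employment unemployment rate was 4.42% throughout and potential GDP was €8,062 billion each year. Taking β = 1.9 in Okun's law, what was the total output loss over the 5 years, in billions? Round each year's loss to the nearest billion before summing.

€1,802 billion

Year 1986: gap = -1.9 × (6.28 - 4.42) = -3.534%, loss ≈ 8062 × 3.534/100 ≈ 285.
Year 1987: gap = -1.9 × (6.74 - 4.42) = -4.408%, loss ≈ 8062 × 4.408/100 ≈ 355.
Year 1988: gap = -1.9 × (5.92 - 4.42) = -2.85%, loss ≈ 8062 × 2.85/100 ≈ 230.
Year 1989: gap = -1.9 × (6.67 - 4.42) = -4.275%, loss ≈ 8062 × 4.275/100 ≈ 345.
Year 1990: gap = -1.9 × (8.25 - 4.42) = -7.277%, loss ≈ 8062 × 7.277/100 ≈ 587.
Total lost output = 285 + 355 + 230 + 345 + 587 = 1802 billion.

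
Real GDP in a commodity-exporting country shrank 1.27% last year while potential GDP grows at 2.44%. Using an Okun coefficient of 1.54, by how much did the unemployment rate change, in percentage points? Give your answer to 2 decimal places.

Growth-rate Okun's law: g_Y = g_Y* - β × Δu, so Δu = (g_Y* - g_Y)/β.
Δu = (2.44 + 1.27)/1.54 = 3.71/1.54 = 2.41 percentage points.

2.41 percentage points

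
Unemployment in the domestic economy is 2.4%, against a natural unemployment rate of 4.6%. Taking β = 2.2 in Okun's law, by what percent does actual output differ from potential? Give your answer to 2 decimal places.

4.84%

The unemployment gap is 2.4 - 4.6 = -2.2 percentage points.
Okun's law gives an output gap of -2.2 × (-2.2) = 4.84%, i.e. 4.84% above potential.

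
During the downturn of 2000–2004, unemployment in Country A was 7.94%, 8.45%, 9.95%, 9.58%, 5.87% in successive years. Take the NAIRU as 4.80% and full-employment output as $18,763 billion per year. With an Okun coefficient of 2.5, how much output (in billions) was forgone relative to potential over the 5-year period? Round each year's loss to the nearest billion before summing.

Year 2000: gap = -2.5 × (7.94 - 4.8) = -7.85%, loss ≈ 18763 × 7.85/100 ≈ 1473.
Year 2001: gap = -2.5 × (8.45 - 4.8) = -9.125%, loss ≈ 18763 × 9.125/100 ≈ 1712.
Year 2002: gap = -2.5 × (9.95 - 4.8) = -12.875%, loss ≈ 18763 × 12.875/100 ≈ 2416.
Year 2003: gap = -2.5 × (9.58 - 4.8) = -11.95%, loss ≈ 18763 × 11.95/100 ≈ 2242.
Year 2004: gap = -2.5 × (5.87 - 4.8) = -2.675%, loss ≈ 18763 × 2.675/100 ≈ 502.
Total lost output = 1473 + 1712 + 2416 + 2242 + 502 = 8345 billion.

$8,345 billion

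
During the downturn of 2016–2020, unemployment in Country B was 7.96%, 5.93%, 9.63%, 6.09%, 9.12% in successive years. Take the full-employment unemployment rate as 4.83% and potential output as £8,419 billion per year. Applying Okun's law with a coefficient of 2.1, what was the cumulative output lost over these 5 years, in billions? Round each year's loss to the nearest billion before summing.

£2,577 billion

Year 2016: gap = -2.1 × (7.96 - 4.83) = -6.573%, loss ≈ 8419 × 6.573/100 ≈ 553.
Year 2017: gap = -2.1 × (5.93 - 4.83) = -2.31%, loss ≈ 8419 × 2.31/100 ≈ 194.
Year 2018: gap = -2.1 × (9.63 - 4.83) = -10.08%, loss ≈ 8419 × 10.08/100 ≈ 849.
Year 2019: gap = -2.1 × (6.09 - 4.83) = -2.646%, loss ≈ 8419 × 2.646/100 ≈ 223.
Year 2020: gap = -2.1 × (9.12 - 4.83) = -9.009%, loss ≈ 8419 × 9.009/100 ≈ 758.
Total lost output = 553 + 194 + 849 + 223 + 758 = 2577 billion.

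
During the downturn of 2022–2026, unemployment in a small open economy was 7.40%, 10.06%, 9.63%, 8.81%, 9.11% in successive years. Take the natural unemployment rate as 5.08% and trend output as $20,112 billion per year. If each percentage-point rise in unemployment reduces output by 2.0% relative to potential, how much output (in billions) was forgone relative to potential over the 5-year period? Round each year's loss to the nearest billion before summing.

Year 2022: gap = -2.0 × (7.4 - 5.08) = -4.64%, loss ≈ 20112 × 4.64/100 ≈ 933.
Year 2023: gap = -2.0 × (10.06 - 5.08) = -9.96%, loss ≈ 20112 × 9.96/100 ≈ 2003.
Year 2024: gap = -2.0 × (9.63 - 5.08) = -9.1%, loss ≈ 20112 × 9.1/100 ≈ 1830.
Year 2025: gap = -2.0 × (8.81 - 5.08) = -7.46%, loss ≈ 20112 × 7.46/100 ≈ 1500.
Year 2026: gap = -2.0 × (9.11 - 5.08) = -8.06%, loss ≈ 20112 × 8.06/100 ≈ 1621.
Total lost output = 933 + 2003 + 1830 + 1500 + 1621 = 7887 billion.

$7,887 billion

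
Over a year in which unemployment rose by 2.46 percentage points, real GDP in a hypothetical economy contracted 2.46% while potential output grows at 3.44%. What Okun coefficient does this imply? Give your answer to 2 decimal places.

β ≈ 2.40

Growth form: g_Y = g_Y* - β × Δu, so β = (g_Y* - g_Y)/Δu.
β = (3.44 + 2.46)/2.46 = 5.9/2.46 = 2.40.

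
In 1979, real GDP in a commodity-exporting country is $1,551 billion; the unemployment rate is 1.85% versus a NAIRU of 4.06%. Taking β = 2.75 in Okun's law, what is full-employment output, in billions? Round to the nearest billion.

$1,462 billion

Unemployment gap = 1.85 - 4.06 = -2.21 points, so output gap = -2.75 × (-2.21) = 6.0775%.
Since Y = Y* × (1 + gap/100), Y* = 1551/1.060775 ≈ 1462 billion.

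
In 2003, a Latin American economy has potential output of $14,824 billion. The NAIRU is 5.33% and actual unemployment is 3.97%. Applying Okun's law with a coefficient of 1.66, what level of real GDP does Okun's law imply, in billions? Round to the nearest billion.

Unemployment gap = 3.97 - 5.33 = -1.36 points, so the output gap is -1.66 × (-1.36) = 2.2576%.
Actual GDP = 14824 × (1 + 2.2576/100) = 14824 × 1.022576 ≈ 15159 billion.

$15,159 billion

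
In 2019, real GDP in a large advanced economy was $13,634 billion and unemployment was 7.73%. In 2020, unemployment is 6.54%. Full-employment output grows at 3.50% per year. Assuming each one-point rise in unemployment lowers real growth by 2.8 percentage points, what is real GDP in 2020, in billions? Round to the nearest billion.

$14,565 billion

Δu = 6.54 - 7.73 = -1.19 points.
Okun's law (growth form): g_Y = g_Y* - β × Δu = 3.50 - 2.8 × (-1.19) = 3.5 + 3.332 = 6.832%.
Real GDP in the next year = 13634 × (1 + 6.832/100) = 13634 × 1.06832 ≈ 14565 billion.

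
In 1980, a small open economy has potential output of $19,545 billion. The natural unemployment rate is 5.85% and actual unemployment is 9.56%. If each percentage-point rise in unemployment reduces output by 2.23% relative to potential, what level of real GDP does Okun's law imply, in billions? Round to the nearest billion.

Unemployment gap = 9.56 - 5.85 = 3.71 points, so the output gap is -2.23 × 3.71 = -8.2733%.
Actual GDP = 19545 × (1 - 8.2733/100) = 19545 × 0.917267 ≈ 17928 billion.

$17,928 billion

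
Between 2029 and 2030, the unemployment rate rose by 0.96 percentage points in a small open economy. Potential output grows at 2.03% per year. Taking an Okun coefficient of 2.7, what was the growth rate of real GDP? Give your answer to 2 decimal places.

-0.56%

Growth-rate Okun's law: g_Y = g_Y* - β × Δu.
g_Y = 2.03 - 2.7 × (0.96) = 2.03 - 2.592 = -0.562%, i.e. -0.56% to 2 d.p.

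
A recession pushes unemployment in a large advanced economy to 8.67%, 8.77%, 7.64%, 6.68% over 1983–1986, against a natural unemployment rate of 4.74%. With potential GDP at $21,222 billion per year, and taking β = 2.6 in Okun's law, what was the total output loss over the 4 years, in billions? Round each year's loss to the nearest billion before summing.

$7,062 billion

Year 1983: gap = -2.6 × (8.67 - 4.74) = -10.218%, loss ≈ 21222 × 10.218/100 ≈ 2168.
Year 1984: gap = -2.6 × (8.77 - 4.74) = -10.478%, loss ≈ 21222 × 10.478/100 ≈ 2224.
Year 1985: gap = -2.6 × (7.64 - 4.74) = -7.54%, loss ≈ 21222 × 7.54/100 ≈ 1600.
Year 1986: gap = -2.6 × (6.68 - 4.74) = -5.044%, loss ≈ 21222 × 5.044/100 ≈ 1070.
Total lost output = 2168 + 2224 + 1600 + 1070 = 7062 billion.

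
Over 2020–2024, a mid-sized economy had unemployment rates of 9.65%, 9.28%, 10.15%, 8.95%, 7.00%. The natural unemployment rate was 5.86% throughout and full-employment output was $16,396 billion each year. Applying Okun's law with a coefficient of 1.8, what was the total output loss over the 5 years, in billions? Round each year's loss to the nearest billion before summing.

$4,642 billion

Year 2020: gap = -1.8 × (9.65 - 5.86) = -6.822%, loss ≈ 16396 × 6.822/100 ≈ 1119.
Year 2021: gap = -1.8 × (9.28 - 5.86) = -6.156%, loss ≈ 16396 × 6.156/100 ≈ 1009.
Year 2022: gap = -1.8 × (10.15 - 5.86) = -7.722%, loss ≈ 16396 × 7.722/100 ≈ 1266.
Year 2023: gap = -1.8 × (8.95 - 5.86) = -5.562%, loss ≈ 16396 × 5.562/100 ≈ 912.
Year 2024: gap = -1.8 × (7 - 5.86) = -2.052%, loss ≈ 16396 × 2.052/100 ≈ 336.
Total lost output = 1119 + 1009 + 1266 + 912 + 336 = 4642 billion.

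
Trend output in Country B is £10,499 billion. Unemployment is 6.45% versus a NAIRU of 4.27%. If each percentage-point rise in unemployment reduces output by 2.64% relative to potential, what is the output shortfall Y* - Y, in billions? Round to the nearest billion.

£604 billion

Output gap = -2.64 × (6.45 - 4.27) = -2.64 × 2.18 = -5.7552%.
Actual GDP ≈ 10499 × 0.942448 ≈ 9895 billion, so the shortfall is 10499 - 9895 = 604 billion.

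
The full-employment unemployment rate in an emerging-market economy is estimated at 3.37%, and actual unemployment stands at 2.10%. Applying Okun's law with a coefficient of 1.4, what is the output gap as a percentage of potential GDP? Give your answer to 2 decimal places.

1.78%

The unemployment gap is 2.1 - 3.37 = -1.27 percentage points.
Okun's law gives an output gap of -1.4 × (-1.27) = 1.778%, i.e. 1.78% above potential.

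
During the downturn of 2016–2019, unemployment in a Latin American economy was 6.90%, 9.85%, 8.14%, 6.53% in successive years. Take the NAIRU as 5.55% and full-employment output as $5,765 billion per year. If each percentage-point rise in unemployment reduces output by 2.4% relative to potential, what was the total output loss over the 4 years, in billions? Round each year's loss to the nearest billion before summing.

$1,276 billion

Year 2016: gap = -2.4 × (6.9 - 5.55) = -3.24%, loss ≈ 5765 × 3.24/100 ≈ 187.
Year 2017: gap = -2.4 × (9.85 - 5.55) = -10.32%, loss ≈ 5765 × 10.32/100 ≈ 595.
Year 2018: gap = -2.4 × (8.14 - 5.55) = -6.216%, loss ≈ 5765 × 6.216/100 ≈ 358.
Year 2019: gap = -2.4 × (6.53 - 5.55) = -2.352%, loss ≈ 5765 × 2.352/100 ≈ 136.
Total lost output = 187 + 595 + 358 + 136 = 1276 billion.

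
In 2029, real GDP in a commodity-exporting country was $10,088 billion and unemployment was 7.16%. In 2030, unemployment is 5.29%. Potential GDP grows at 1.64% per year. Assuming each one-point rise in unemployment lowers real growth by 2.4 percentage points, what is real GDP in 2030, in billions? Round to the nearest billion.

$10,706 billion

Δu = 5.29 - 7.16 = -1.87 points.
Okun's law (growth form): g_Y = g_Y* - β × Δu = 1.64 - 2.4 × (-1.87) = 1.64 + 4.488 = 6.128%.
Real GDP in the next year = 10088 × (1 + 6.128/100) = 10088 × 1.06128 ≈ 10706 billion.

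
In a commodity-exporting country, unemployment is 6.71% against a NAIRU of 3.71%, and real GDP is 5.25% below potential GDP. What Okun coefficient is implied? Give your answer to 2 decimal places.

Okun's law: output gap = -β × (u - u*).
-5.25 = -β × (6.71 - 3.71) = -β × 3, so β = 5.25/3 = 1.75.

β ≈ 1.75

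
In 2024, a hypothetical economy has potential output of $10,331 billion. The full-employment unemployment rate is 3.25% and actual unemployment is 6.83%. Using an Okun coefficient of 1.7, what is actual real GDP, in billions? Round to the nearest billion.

Unemployment gap = 6.83 - 3.25 = 3.58 points, so the output gap is -1.7 × 3.58 = -6.086%.
Actual GDP = 10331 × (1 - 6.086/100) = 10331 × 0.93914 ≈ 9702 billion.

$9,702 billion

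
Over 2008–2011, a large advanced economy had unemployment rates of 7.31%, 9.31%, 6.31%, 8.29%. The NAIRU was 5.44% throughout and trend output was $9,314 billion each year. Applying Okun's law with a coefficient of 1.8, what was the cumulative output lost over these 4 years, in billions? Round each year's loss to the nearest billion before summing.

Year 2008: gap = -1.8 × (7.31 - 5.44) = -3.366%, loss ≈ 9314 × 3.366/100 ≈ 314.
Year 2009: gap = -1.8 × (9.31 - 5.44) = -6.966%, loss ≈ 9314 × 6.966/100 ≈ 649.
Year 2010: gap = -1.8 × (6.31 - 5.44) = -1.566%, loss ≈ 9314 × 1.566/100 ≈ 146.
Year 2011: gap = -1.8 × (8.29 - 5.44) = -5.13%, loss ≈ 9314 × 5.13/100 ≈ 478.
Total lost output = 314 + 649 + 146 + 478 = 1587 billion.

$1,587 billion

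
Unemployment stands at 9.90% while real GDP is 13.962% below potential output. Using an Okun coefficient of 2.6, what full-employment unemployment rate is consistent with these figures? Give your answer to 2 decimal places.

From Okun's law, u - u* = -(output gap)/β = -(-13.962)/2.6 = 5.37 points.
So u* = 9.9 - 5.37 = 4.53%.

4.53%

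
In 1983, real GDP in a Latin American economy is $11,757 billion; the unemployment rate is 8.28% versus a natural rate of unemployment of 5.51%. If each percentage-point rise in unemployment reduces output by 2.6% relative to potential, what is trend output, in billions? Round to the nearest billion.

$12,669 billion

Unemployment gap = 8.28 - 5.51 = 2.77 points, so output gap = -2.6 × 2.77 = -7.202%.
Since Y = Y* × (1 + gap/100), Y* = 11757/0.92798 ≈ 12669 billion.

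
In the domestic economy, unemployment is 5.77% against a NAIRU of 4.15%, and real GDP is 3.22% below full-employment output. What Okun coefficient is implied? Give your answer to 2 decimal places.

β ≈ 1.99

Okun's law: output gap = -β × (u - u*).
-3.22 = -β × (5.77 - 4.15) = -β × 1.62, so β = 3.22/1.62 = 1.99.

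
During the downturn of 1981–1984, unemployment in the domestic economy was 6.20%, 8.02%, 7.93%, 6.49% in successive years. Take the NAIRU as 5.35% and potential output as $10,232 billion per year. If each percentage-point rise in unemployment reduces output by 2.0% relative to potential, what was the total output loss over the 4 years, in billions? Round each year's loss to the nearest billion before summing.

Year 1981: gap = -2.0 × (6.2 - 5.35) = -1.7%, loss ≈ 10232 × 1.7/100 ≈ 174.
Year 1982: gap = -2.0 × (8.02 - 5.35) = -5.34%, loss ≈ 10232 × 5.34/100 ≈ 546.
Year 1983: gap = -2.0 × (7.93 - 5.35) = -5.16%, loss ≈ 10232 × 5.16/100 ≈ 528.
Year 1984: gap = -2.0 × (6.49 - 5.35) = -2.28%, loss ≈ 10232 × 2.28/100 ≈ 233.
Total lost output = 174 + 546 + 528 + 233 = 1481 billion.

$1,481 billion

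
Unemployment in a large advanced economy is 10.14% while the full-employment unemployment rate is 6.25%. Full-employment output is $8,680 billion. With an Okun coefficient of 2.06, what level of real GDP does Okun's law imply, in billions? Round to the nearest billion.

Unemployment gap = 10.14 - 6.25 = 3.89 points, so the output gap is -2.06 × 3.89 = -8.0134%.
Actual GDP = 8680 × (1 - 8.0134/100) = 8680 × 0.919866 ≈ 7984 billion.

$7,984 billion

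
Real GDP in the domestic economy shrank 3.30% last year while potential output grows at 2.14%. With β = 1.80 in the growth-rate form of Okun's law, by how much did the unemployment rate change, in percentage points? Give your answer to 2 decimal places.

3.02 percentage points

Growth-rate Okun's law: g_Y = g_Y* - β × Δu, so Δu = (g_Y* - g_Y)/β.
Δu = (2.14 + 3.3)/1.80 = 5.44/1.80 = 3.02 percentage points.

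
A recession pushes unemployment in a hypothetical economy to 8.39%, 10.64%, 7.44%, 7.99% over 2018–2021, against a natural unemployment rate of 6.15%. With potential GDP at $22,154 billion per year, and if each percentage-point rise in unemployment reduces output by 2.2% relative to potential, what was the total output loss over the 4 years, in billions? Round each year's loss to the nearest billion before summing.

$4,806 billion

Year 2018: gap = -2.2 × (8.39 - 6.15) = -4.928%, loss ≈ 22154 × 4.928/100 ≈ 1092.
Year 2019: gap = -2.2 × (10.64 - 6.15) = -9.878%, loss ≈ 22154 × 9.878/100 ≈ 2188.
Year 2020: gap = -2.2 × (7.44 - 6.15) = -2.838%, loss ≈ 22154 × 2.838/100 ≈ 629.
Year 2021: gap = -2.2 × (7.99 - 6.15) = -4.048%, loss ≈ 22154 × 4.048/100 ≈ 897.
Total lost output = 1092 + 2188 + 629 + 897 = 4806 billion.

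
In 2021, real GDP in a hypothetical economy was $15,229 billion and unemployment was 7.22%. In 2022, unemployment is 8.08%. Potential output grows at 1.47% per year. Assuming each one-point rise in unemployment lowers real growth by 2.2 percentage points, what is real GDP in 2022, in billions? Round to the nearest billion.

$15,165 billion

Δu = 8.08 - 7.22 = 0.86 points.
Okun's law (growth form): g_Y = g_Y* - β × Δu = 1.47 - 2.2 × (0.86) = 1.47 - 1.892 = -0.422%.
Real GDP in the next year = 15229 × (1 - 0.422/100) = 15229 × 0.99578 ≈ 15165 billion.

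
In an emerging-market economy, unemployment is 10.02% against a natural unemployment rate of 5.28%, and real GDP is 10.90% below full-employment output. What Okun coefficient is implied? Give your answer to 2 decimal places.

β ≈ 2.30

Okun's law: output gap = -β × (u - u*).
-10.90 = -β × (10.02 - 5.28) = -β × 4.74, so β = 10.9/4.74 = 2.30.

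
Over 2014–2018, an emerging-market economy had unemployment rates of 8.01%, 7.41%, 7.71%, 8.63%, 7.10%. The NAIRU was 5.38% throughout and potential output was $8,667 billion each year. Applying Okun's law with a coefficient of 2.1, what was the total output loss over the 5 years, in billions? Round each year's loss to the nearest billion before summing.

Year 2014: gap = -2.1 × (8.01 - 5.38) = -5.523%, loss ≈ 8667 × 5.523/100 ≈ 479.
Year 2015: gap = -2.1 × (7.41 - 5.38) = -4.263%, loss ≈ 8667 × 4.263/100 ≈ 369.
Year 2016: gap = -2.1 × (7.71 - 5.38) = -4.893%, loss ≈ 8667 × 4.893/100 ≈ 424.
Year 2017: gap = -2.1 × (8.63 - 5.38) = -6.825%, loss ≈ 8667 × 6.825/100 ≈ 592.
Year 2018: gap = -2.1 × (7.1 - 5.38) = -3.612%, loss ≈ 8667 × 3.612/100 ≈ 313.
Total lost output = 479 + 369 + 424 + 592 + 313 = 2177 billion.

$2,177 billion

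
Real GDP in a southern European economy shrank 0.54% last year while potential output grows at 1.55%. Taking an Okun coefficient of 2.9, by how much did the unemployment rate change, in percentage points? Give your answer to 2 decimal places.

Growth-rate Okun's law: g_Y = g_Y* - β × Δu, so Δu = (g_Y* - g_Y)/β.
Δu = (1.55 + 0.54)/2.9 = 2.09/2.9 = 0.72 percentage points.

0.72 percentage points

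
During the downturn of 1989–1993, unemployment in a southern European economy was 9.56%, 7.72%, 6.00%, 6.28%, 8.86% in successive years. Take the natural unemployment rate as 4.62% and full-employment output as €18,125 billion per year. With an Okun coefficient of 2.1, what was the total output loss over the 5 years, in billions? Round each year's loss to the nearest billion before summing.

Year 1989: gap = -2.1 × (9.56 - 4.62) = -10.374%, loss ≈ 18125 × 10.374/100 ≈ 1880.
Year 1990: gap = -2.1 × (7.72 - 4.62) = -6.51%, loss ≈ 18125 × 6.51/100 ≈ 1180.
Year 1991: gap = -2.1 × (6 - 4.62) = -2.898%, loss ≈ 18125 × 2.898/100 ≈ 525.
Year 1992: gap = -2.1 × (6.28 - 4.62) = -3.486%, loss ≈ 18125 × 3.486/100 ≈ 632.
Year 1993: gap = -2.1 × (8.86 - 4.62) = -8.904%, loss ≈ 18125 × 8.904/100 ≈ 1614.
Total lost output = 1880 + 1180 + 525 + 632 + 1614 = 5831 billion.

€5,831 billion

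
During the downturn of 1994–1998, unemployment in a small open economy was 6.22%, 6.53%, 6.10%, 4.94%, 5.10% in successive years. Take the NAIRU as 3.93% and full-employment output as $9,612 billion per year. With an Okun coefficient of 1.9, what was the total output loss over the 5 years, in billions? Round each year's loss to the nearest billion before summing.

Year 1994: gap = -1.9 × (6.22 - 3.93) = -4.351%, loss ≈ 9612 × 4.351/100 ≈ 418.
Year 1995: gap = -1.9 × (6.53 - 3.93) = -4.94%, loss ≈ 9612 × 4.94/100 ≈ 475.
Year 1996: gap = -1.9 × (6.1 - 3.93) = -4.123%, loss ≈ 9612 × 4.123/100 ≈ 396.
Year 1997: gap = -1.9 × (4.94 - 3.93) = -1.919%, loss ≈ 9612 × 1.919/100 ≈ 184.
Year 1998: gap = -1.9 × (5.1 - 3.93) = -2.223%, loss ≈ 9612 × 2.223/100 ≈ 214.
Total lost output = 418 + 475 + 396 + 184 + 214 = 1687 billion.

$1,687 billion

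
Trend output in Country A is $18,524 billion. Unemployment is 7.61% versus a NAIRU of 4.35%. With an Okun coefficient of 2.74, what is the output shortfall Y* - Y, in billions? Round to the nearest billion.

Output gap = -2.74 × (7.61 - 4.35) = -2.74 × 3.26 = -8.9324%.
Actual GDP ≈ 18524 × 0.910676 ≈ 16869 billion, so the shortfall is 18524 - 16869 = 1655 billion.

$1,655 billion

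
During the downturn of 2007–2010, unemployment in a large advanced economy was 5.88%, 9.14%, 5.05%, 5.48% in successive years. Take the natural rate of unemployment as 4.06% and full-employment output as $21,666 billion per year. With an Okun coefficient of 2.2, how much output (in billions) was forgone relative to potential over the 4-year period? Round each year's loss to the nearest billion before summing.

Year 2007: gap = -2.2 × (5.88 - 4.06) = -4.004%, loss ≈ 21666 × 4.004/100 ≈ 868.
Year 2008: gap = -2.2 × (9.14 - 4.06) = -11.176%, loss ≈ 21666 × 11.176/100 ≈ 2421.
Year 2009: gap = -2.2 × (5.05 - 4.06) = -2.178%, loss ≈ 21666 × 2.178/100 ≈ 472.
Year 2010: gap = -2.2 × (5.48 - 4.06) = -3.124%, loss ≈ 21666 × 3.124/100 ≈ 677.
Total lost output = 868 + 2421 + 472 + 677 = 4438 billion.

$4,438 billion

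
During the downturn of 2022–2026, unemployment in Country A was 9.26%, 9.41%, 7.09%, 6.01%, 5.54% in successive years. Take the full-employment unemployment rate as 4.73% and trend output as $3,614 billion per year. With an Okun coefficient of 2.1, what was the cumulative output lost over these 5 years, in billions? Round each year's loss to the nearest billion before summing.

Year 2022: gap = -2.1 × (9.26 - 4.73) = -9.513%, loss ≈ 3614 × 9.513/100 ≈ 344.
Year 2023: gap = -2.1 × (9.41 - 4.73) = -9.828%, loss ≈ 3614 × 9.828/100 ≈ 355.
Year 2024: gap = -2.1 × (7.09 - 4.73) = -4.956%, loss ≈ 3614 × 4.956/100 ≈ 179.
Year 2025: gap = -2.1 × (6.01 - 4.73) = -2.688%, loss ≈ 3614 × 2.688/100 ≈ 97.
Year 2026: gap = -2.1 × (5.54 - 4.73) = -1.701%, loss ≈ 3614 × 1.701/100 ≈ 61.
Total lost output = 344 + 355 + 179 + 97 + 61 = 1036 billion.

$1,036 billion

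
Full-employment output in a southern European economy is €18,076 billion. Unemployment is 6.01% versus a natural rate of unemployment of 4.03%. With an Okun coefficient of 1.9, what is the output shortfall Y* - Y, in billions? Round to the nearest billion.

€680 billion

Output gap = -1.9 × (6.01 - 4.03) = -1.9 × 1.98 = -3.762%.
Actual GDP ≈ 18076 × 0.96238 ≈ 17396 billion, so the shortfall is 18076 - 17396 = 680 billion.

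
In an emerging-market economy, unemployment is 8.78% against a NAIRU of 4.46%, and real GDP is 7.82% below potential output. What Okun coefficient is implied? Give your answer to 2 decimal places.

Okun's law: output gap = -β × (u - u*).
-7.82 = -β × (8.78 - 4.46) = -β × 4.32, so β = 7.82/4.32 = 1.81.

β ≈ 1.81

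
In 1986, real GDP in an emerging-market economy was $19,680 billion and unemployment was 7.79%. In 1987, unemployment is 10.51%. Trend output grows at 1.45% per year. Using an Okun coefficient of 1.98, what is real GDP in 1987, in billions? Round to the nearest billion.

$18,905 billion

Δu = 10.51 - 7.79 = 2.72 points.
Okun's law (growth form): g_Y = g_Y* - β × Δu = 1.45 - 1.98 × (2.72) = 1.45 - 5.3856 = -3.9356%.
Real GDP in the next year = 19680 × (1 - 3.9356/100) = 19680 × 0.960644 ≈ 18905 billion.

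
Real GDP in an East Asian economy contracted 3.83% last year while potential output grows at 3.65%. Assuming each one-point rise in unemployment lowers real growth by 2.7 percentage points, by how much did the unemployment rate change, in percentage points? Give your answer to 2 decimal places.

Growth-rate Okun's law: g_Y = g_Y* - β × Δu, so Δu = (g_Y* - g_Y)/β.
Δu = (3.65 + 3.83)/2.7 = 7.48/2.7 = 2.77 percentage points.

2.77 percentage points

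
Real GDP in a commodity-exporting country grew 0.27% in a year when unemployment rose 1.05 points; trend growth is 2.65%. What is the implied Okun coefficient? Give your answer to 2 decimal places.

Growth form: g_Y = g_Y* - β × Δu, so β = (g_Y* - g_Y)/Δu.
β = (2.65 - 0.27)/1.05 = 2.38/1.05 = 2.27.

β ≈ 2.27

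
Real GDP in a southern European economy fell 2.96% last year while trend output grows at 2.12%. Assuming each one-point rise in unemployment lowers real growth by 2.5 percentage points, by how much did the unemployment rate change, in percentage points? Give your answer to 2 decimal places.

2.03 percentage points

Growth-rate Okun's law: g_Y = g_Y* - β × Δu, so Δu = (g_Y* - g_Y)/β.
Δu = (2.12 + 2.96)/2.5 = 5.08/2.5 = 2.03 percentage points.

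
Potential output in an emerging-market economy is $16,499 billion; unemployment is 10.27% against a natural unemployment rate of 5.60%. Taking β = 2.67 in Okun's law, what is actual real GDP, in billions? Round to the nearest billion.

$14,442 billion

Unemployment gap = 10.27 - 5.6 = 4.67 points, so the output gap is -2.67 × 4.67 = -12.4689%.
Actual GDP = 16499 × (1 - 12.4689/100) = 16499 × 0.875311 ≈ 14442 billion.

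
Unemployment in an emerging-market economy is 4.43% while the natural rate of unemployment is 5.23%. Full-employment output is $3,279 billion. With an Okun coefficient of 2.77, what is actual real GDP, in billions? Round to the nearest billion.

Unemployment gap = 4.43 - 5.23 = -0.8 points, so the output gap is -2.77 × (-0.8) = 2.216%.
Actual GDP = 3279 × (1 + 2.216/100) = 3279 × 1.02216 ≈ 3352 billion.

$3,352 billion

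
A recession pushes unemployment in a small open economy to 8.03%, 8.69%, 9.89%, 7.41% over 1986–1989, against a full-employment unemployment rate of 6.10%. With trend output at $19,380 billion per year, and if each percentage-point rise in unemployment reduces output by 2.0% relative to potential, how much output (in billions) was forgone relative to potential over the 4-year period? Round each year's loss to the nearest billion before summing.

Year 1986: gap = -2.0 × (8.03 - 6.1) = -3.86%, loss ≈ 19380 × 3.86/100 ≈ 748.
Year 1987: gap = -2.0 × (8.69 - 6.1) = -5.18%, loss ≈ 19380 × 5.18/100 ≈ 1004.
Year 1988: gap = -2.0 × (9.89 - 6.1) = -7.58%, loss ≈ 19380 × 7.58/100 ≈ 1469.
Year 1989: gap = -2.0 × (7.41 - 6.1) = -2.62%, loss ≈ 19380 × 2.62/100 ≈ 508.
Total lost output = 748 + 1004 + 1469 + 508 = 3729 billion.

$3,729 billion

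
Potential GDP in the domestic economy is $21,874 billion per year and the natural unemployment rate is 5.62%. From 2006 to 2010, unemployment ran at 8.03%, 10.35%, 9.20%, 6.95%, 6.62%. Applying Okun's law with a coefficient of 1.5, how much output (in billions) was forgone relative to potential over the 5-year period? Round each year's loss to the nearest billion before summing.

$4,282 billion

Year 2006: gap = -1.5 × (8.03 - 5.62) = -3.615%, loss ≈ 21874 × 3.615/100 ≈ 791.
Year 2007: gap = -1.5 × (10.35 - 5.62) = -7.095%, loss ≈ 21874 × 7.095/100 ≈ 1552.
Year 2008: gap = -1.5 × (9.2 - 5.62) = -5.37%, loss ≈ 21874 × 5.37/100 ≈ 1175.
Year 2009: gap = -1.5 × (6.95 - 5.62) = -1.995%, loss ≈ 21874 × 1.995/100 ≈ 436.
Year 2010: gap = -1.5 × (6.62 - 5.62) = -1.5%, loss ≈ 21874 × 1.5/100 ≈ 328.
Total lost output = 791 + 1552 + 1175 + 436 + 328 = 4282 billion.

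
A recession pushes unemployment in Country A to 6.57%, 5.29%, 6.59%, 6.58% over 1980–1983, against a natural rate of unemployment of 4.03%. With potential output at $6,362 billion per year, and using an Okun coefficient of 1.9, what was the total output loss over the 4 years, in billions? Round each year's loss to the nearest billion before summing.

Year 1980: gap = -1.9 × (6.57 - 4.03) = -4.826%, loss ≈ 6362 × 4.826/100 ≈ 307.
Year 1981: gap = -1.9 × (5.29 - 4.03) = -2.394%, loss ≈ 6362 × 2.394/100 ≈ 152.
Year 1982: gap = -1.9 × (6.59 - 4.03) = -4.864%, loss ≈ 6362 × 4.864/100 ≈ 309.
Year 1983: gap = -1.9 × (6.58 - 4.03) = -4.845%, loss ≈ 6362 × 4.845/100 ≈ 308.
Total lost output = 307 + 152 + 309 + 308 = 1076 billion.

$1,076 billion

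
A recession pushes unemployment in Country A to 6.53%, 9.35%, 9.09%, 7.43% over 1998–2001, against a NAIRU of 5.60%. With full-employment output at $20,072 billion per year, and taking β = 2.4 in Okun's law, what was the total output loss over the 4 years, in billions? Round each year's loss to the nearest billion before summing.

$4,817 billion

Year 1998: gap = -2.4 × (6.53 - 5.6) = -2.232%, loss ≈ 20072 × 2.232/100 ≈ 448.
Year 1999: gap = -2.4 × (9.35 - 5.6) = -9%, loss ≈ 20072 × 9/100 ≈ 1806.
Year 2000: gap = -2.4 × (9.09 - 5.6) = -8.376%, loss ≈ 20072 × 8.376/100 ≈ 1681.
Year 2001: gap = -2.4 × (7.43 - 5.6) = -4.392%, loss ≈ 20072 × 4.392/100 ≈ 882.
Total lost output = 448 + 1806 + 1681 + 882 = 4817 billion.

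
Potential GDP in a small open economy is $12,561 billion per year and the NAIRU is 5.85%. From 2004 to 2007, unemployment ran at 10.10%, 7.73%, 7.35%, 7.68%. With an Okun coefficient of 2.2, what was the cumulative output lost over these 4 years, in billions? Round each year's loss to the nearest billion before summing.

$2,615 billion

Year 2004: gap = -2.2 × (10.1 - 5.85) = -9.35%, loss ≈ 12561 × 9.35/100 ≈ 1174.
Year 2005: gap = -2.2 × (7.73 - 5.85) = -4.136%, loss ≈ 12561 × 4.136/100 ≈ 520.
Year 2006: gap = -2.2 × (7.35 - 5.85) = -3.3%, loss ≈ 12561 × 3.3/100 ≈ 415.
Year 2007: gap = -2.2 × (7.68 - 5.85) = -4.026%, loss ≈ 12561 × 4.026/100 ≈ 506.
Total lost output = 1174 + 520 + 415 + 506 = 2615 billion.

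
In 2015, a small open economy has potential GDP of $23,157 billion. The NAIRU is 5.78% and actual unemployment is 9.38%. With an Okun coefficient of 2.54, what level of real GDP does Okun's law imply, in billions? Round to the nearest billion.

$21,040 billion

Unemployment gap = 9.38 - 5.78 = 3.6 points, so the output gap is -2.54 × 3.6 = -9.144%.
Actual GDP = 23157 × (1 - 9.144/100) = 23157 × 0.90856 ≈ 21040 billion.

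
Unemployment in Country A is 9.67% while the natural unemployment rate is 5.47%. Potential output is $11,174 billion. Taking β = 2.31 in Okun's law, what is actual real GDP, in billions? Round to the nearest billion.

Unemployment gap = 9.67 - 5.47 = 4.2 points, so the output gap is -2.31 × 4.2 = -9.702%.
Actual GDP = 11174 × (1 - 9.702/100) = 11174 × 0.90298 ≈ 10090 billion.

$10,090 billion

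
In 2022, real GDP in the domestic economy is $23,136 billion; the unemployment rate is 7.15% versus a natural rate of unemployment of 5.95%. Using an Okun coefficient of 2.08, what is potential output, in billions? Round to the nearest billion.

Unemployment gap = 7.15 - 5.95 = 1.2 points, so output gap = -2.08 × 1.2 = -2.496%.
Since Y = Y* × (1 + gap/100), Y* = 23136/0.97504 ≈ 23728 billion.

$23,728 billion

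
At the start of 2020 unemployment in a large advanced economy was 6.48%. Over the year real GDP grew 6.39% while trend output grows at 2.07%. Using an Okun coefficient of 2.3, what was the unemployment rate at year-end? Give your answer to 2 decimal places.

4.60%

Growth-rate Okun's law: g_Y = g_Y* - β × Δu, so Δu = (g_Y* - g_Y)/β.
Δu = (2.07 - 6.39)/2.3 = -4.32/2.3 = -1.88 percentage points.
Year-end unemployment = 6.48 - 1.88 = 4.60%.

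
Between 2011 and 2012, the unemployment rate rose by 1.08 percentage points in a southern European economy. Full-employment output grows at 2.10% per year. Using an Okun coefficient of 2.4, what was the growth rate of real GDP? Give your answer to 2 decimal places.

-0.49%

Growth-rate Okun's law: g_Y = g_Y* - β × Δu.
g_Y = 2.10 - 2.4 × (1.08) = 2.1 - 2.592 = -0.492%, i.e. -0.49% to 2 d.p.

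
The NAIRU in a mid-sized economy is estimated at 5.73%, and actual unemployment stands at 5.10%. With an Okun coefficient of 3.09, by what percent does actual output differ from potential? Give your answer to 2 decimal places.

1.95%

The unemployment gap is 5.1 - 5.73 = -0.63 percentage points.
Okun's law gives an output gap of -3.09 × (-0.63) = 1.9467%, i.e. 1.95% above potential.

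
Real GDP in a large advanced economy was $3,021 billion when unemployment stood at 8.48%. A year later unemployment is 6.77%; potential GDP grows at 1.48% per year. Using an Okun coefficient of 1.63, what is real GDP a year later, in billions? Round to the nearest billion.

$3,150 billion

Δu = 6.77 - 8.48 = -1.71 points.
Okun's law (growth form): g_Y = g_Y* - β × Δu = 1.48 - 1.63 × (-1.71) = 1.48 + 2.7873 = 4.2673%.
Real GDP in the next year = 3021 × (1 + 4.2673/100) = 3021 × 1.042673 ≈ 3150 billion.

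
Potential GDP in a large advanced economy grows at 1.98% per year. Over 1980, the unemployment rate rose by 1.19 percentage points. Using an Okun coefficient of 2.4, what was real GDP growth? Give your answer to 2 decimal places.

-0.88%

Growth-rate Okun's law: g_Y = g_Y* - β × Δu.
g_Y = 1.98 - 2.4 × (1.19) = 1.98 - 2.856 = -0.876%, i.e. -0.88% to 2 d.p.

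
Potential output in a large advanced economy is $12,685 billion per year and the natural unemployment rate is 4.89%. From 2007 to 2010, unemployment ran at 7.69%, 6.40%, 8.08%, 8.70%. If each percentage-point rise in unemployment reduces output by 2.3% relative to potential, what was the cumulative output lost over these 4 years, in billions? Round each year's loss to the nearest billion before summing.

$3,301 billion

Year 2007: gap = -2.3 × (7.69 - 4.89) = -6.44%, loss ≈ 12685 × 6.44/100 ≈ 817.
Year 2008: gap = -2.3 × (6.4 - 4.89) = -3.473%, loss ≈ 12685 × 3.473/100 ≈ 441.
Year 2009: gap = -2.3 × (8.08 - 4.89) = -7.337%, loss ≈ 12685 × 7.337/100 ≈ 931.
Year 2010: gap = -2.3 × (8.7 - 4.89) = -8.763%, loss ≈ 12685 × 8.763/100 ≈ 1112.
Total lost output = 817 + 441 + 931 + 1112 = 3301 billion.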